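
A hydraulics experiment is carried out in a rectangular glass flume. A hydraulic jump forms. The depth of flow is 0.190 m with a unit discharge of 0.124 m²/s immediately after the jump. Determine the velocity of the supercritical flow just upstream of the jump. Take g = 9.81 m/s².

V₂ = q/y₂ = 0.124/0.190 = 0.653 m/s; Fr₂ = V₂/√(g·y₂) = 0.478.
From the momentum equation (using Fr₂), y₁/y₂ = ½[√(1 + 8Fr₂²) − 1] = ½[√2.828 − 1] = 0.341.
y₁ = 0.341 × 0.190 = 0.0648 m.
V₁ = q/y₁ = 0.124/0.0648 = 1.91 m/s.

V₁ = 1.91 m/s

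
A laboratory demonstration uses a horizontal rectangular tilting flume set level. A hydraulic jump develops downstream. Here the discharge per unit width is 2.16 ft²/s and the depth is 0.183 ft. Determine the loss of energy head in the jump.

ΔE = 1.12 ft

V₁ = q/y₁ = 2.16/0.183 = 11.8 ft/s. Fr₁ = V₁/√(g·y₁) = 11.8/√(32.2×0.183) = 4.86.
Sequent-depth ratio: y₂/y₁ = ½[√(1 + 8Fr₁²) − 1] = ½[√190.1 − 1] = 6.39.
y₂ = 6.39 × 0.183 = 1.17 ft.
Head loss: ΔE = (y₂ − y₁)³/(4y₁y₂) = (1.17 − 0.183)³/(4×0.183×1.17) = 0.962/0.857 = 1.12 ft.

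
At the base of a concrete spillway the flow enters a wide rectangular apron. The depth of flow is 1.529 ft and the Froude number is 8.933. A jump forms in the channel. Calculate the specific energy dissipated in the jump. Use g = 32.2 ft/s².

ΔE = 43.55 ft

Fr₁ = 8.933 (given).
From the momentum equation for a rectangular channel, y₂/y₁ = ½[√(1 + 8Fr₁²) − 1] = ½[√639.39 − 1] = 12.14.
y₂ = 12.14 × 1.529 = 18.57 ft.
Head loss: ΔE = (y₂ − y₁)³/(4y₁y₂) = (18.57 − 1.529)³/(4×1.529×18.57) = 4946/113.6 = 43.55 ft.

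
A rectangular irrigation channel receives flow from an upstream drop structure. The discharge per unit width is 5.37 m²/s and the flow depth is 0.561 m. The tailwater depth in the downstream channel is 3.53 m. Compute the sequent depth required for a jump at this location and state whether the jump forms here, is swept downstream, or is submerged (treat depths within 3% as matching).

y₂ = 2.97 m; the jump is submerged

V₁ = q/y₁ = 5.37/0.561 = 9.57 m/s. Fr₁ = V₁/√(g·y₁) = 9.57/√(9.81×0.561) = 4.08.
From the momentum equation for a rectangular channel, y₂/y₁ = ½[√(1 + 8Fr₁²) − 1] = ½[√134.2 − 1] = 5.29.
y₂ = 5.29 × 0.561 = 2.97 m.
Tailwater y_tw = 3.53 m: y_tw > y₂, so the jump is submerged.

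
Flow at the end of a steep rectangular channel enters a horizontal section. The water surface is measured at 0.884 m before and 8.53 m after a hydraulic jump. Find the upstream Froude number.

Fr₁ = 7.17

For a rectangular channel the momentum equation gives q² = ½·g·y₁·y₂·(y₁ + y₂) = ½×9.81×0.884×8.53×9.41 = 348.
q = √348 = 18.7 m²/s.
V₁ = q/y₁ = 21.1 m/s; Fr₁ = V₁/√(g·y₁) = 7.17.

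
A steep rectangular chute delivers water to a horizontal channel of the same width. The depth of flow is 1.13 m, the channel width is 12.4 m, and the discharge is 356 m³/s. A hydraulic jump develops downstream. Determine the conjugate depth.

q = Q/b = 356/12.4 = 28.7 m²/s; V₁ = q/y₁ = 25.4 m/s. Fr₁ = V₁/√(g·y₁) = 7.63.
From the momentum equation for a rectangular channel, y₂/y₁ = ½[√(1 + 8Fr₁²) − 1] = ½[√466.8 − 1] = 10.3.
y₂ = 10.3 × 1.13 = 11.6 m.

y₂ = 11.6 m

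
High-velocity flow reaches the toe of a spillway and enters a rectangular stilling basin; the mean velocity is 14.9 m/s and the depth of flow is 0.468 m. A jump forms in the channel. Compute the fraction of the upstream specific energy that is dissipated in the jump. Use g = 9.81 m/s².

Fr₁ = V₁/√(g·y₁) = 14.9/√(9.81×0.468) = 6.95.
Sequent-depth ratio: y₂/y₁ = ½[√(1 + 8Fr₁²) − 1] = ½[√387.9 − 1] = 9.35.
y₂ = 9.35 × 0.468 = 4.37 m.
E₁ = y₁ + V₁²/2g = 11.8 m. ΔE = (y₂ − y₁)³/(4y₁y₂) = 7.28 m. ΔE/E₁ = 7.28/11.8 = 0.618.

ΔE/E₁ = 0.618 (61.8%)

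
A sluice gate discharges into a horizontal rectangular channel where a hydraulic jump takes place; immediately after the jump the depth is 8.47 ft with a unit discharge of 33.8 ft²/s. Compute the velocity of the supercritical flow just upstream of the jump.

V₂ = q/y₂ = 33.8/8.47 = 3.99 ft/s; Fr₂ = V₂/√(g·y₂) = 0.242.
From the momentum equation (using Fr₂), y₁/y₂ = ½[√(1 + 8Fr₂²) − 1] = ½[√1.467 − 1] = 0.106.
y₁ = 0.106 × 8.47 = 0.895 ft.
V₁ = q/y₁ = 33.8/0.895 = 37.8 ft/s.

V₁ = 37.8 ft/s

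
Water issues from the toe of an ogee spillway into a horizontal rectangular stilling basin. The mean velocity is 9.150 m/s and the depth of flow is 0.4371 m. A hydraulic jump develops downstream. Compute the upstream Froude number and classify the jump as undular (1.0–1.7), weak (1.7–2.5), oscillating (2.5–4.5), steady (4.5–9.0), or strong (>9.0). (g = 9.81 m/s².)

Fr₁ = 4.419; oscillating jump

Fr₁ = V₁/√(g·y₁) = 9.150/√(9.81×0.4371) = 4.419.
Fr₁ = 4.419 lies in the oscillating range.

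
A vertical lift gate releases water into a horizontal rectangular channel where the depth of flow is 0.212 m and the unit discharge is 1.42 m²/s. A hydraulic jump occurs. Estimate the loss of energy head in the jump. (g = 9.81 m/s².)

V₁ = q/y₁ = 1.42/0.212 = 6.70 m/s. Fr₁ = V₁/√(g·y₁) = 6.70/√(9.81×0.212) = 4.64.
Bélanger equation: y₂/y₁ = ½[√(1 + 8Fr₁²) − 1] = ½[√173.6 − 1] = 6.09.
y₂ = 6.09 × 0.212 = 1.29 m.
V₂ = q/y₂ = 1.42/1.29 = 1.10 m/s. E₁ = y₁ + V₁²/2g = 2.50 m; E₂ = y₂ + V₂²/2g = 1.35 m. ΔE = E₁ − E₂ = 1.15 m.

ΔE = 1.15 m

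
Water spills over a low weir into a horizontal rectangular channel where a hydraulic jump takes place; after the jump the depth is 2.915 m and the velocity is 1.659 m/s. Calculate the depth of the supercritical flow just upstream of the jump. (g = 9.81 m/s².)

y₁ = 0.4816 m

Fr₂ = V₂/√(g·y₂) = 1.659/√(9.81×2.915) = 0.3102.
Applying the sequent-depth relation in reverse, y₁/y₂ = ½[√(1 + 8Fr₂²) − 1] = ½[√1.7700 − 1] = 0.1652.
y₁ = 0.1652 × 2.915 = 0.4816 m.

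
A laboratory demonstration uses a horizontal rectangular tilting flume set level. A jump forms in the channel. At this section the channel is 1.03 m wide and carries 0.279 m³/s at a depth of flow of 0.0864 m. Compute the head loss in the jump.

ΔE = 0.186 m

q = Q/b = 0.279/1.03 = 0.271 m²/s; V₁ = q/y₁ = 3.14 m/s. Fr₁ = V₁/√(g·y₁) = 3.41.
Bélanger equation: y₂/y₁ = ½[√(1 + 8Fr₁²) − 1] = ½[√93.77 − 1] = 4.34.
y₂ = 4.34 × 0.0864 = 0.375 m.
V₂ = q/y₂ = 0.271/0.375 = 0.722 m/s. E₁ = y₁ + V₁²/2g = 0.587 m; E₂ = y₂ + V₂²/2g = 0.402 m. ΔE = E₁ − E₂ = 0.186 m.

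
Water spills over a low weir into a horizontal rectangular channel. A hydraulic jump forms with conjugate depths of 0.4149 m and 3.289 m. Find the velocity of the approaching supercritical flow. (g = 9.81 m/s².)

For a rectangular channel the momentum equation gives q² = ½·g·y₁·y₂·(y₁ + y₂) = ½×9.81×0.4149×3.289×3.704 = 24.79.
q = √24.79 = 4.979 m²/s.
V₁ = q/y₁ = 4.979/0.4149 = 12.00 m/s.

V₁ = 12.00 m/s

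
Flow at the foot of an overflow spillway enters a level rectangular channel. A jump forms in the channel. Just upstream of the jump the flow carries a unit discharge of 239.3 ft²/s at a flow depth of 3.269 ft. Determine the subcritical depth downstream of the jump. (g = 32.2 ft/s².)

y₂ = 31.39 ft

V₁ = q/y₁ = 239.3/3.269 = 73.20 ft/s. Fr₁ = V₁/√(g·y₁) = 73.20/√(32.2×3.269) = 7.135.
From the momentum equation for a rectangular channel, y₂/y₁ = ½[√(1 + 8Fr₁²) − 1] = ½[√408.26 − 1] = 9.603.
y₂ = 9.603 × 3.269 = 31.39 ft.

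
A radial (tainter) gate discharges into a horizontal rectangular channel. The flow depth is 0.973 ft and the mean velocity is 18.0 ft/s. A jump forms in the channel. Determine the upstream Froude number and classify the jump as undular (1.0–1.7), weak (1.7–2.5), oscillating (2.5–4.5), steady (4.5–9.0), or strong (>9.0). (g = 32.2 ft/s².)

Fr₁ = 3.22; oscillating jump

Fr₁ = V₁/√(g·y₁) = 18.0/√(32.2×0.973) = 3.22.
Fr₁ = 3.22 lies in the oscillating range.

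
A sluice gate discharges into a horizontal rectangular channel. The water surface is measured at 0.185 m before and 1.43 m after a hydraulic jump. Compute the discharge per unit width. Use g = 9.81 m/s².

For a rectangular channel the momentum equation gives q² = ½·g·y₁·y₂·(y₁ + y₂) = ½×9.81×0.185×1.43×1.61 = 2.10.
q = √2.10 = 1.45 m²/s.

q = 1.45 m²/s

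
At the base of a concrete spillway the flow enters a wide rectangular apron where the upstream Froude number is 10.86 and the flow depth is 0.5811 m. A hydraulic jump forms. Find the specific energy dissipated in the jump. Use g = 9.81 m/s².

Fr₁ = 10.86 (given).
From the momentum equation for a rectangular channel, y₂/y₁ = ½[√(1 + 8Fr₁²) − 1] = ½[√944.52 − 1] = 14.87.
y₂ = 14.87 × 0.5811 = 8.639 m.
V₁ = Fr₁·√(g·y₁) = 10.86×√(9.81×0.5811) = 25.93 m/s; q = V₁·y₁ = 15.07 m²/s. V₂ = q/y₂ = 15.07/8.639 = 1.744 m/s. E₁ = y₁ + V₁²/2g = 34.85 m; E₂ = y₂ + V₂²/2g = 8.794 m. ΔE = E₁ − E₂ = 26.05 m.

ΔE = 26.05 m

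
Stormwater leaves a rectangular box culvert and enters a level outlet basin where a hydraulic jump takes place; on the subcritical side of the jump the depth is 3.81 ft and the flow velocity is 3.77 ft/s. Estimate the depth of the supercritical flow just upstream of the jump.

y₁ = 0.739 ft

Fr₂ = V₂/√(g·y₂) = 3.77/√(32.2×3.81) = 0.340.
The Bélanger relation is symmetric: y₁/y₂ = ½[√(1 + 8Fr₂²) − 1] = ½[√1.927 − 1] = 0.194.
y₁ = 0.194 × 3.81 = 0.739 ft.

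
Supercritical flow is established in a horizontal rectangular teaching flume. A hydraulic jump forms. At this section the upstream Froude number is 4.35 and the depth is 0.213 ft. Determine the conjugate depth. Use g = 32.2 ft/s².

Fr₁ = 4.35 (given).
Conjugate-depth relation: y₂/y₁ = ½[√(1 + 8Fr₁²) − 1] = ½[√152.4 − 1] = 5.67.
y₂ = 5.67 × 0.213 = 1.21 ft.

y₂ = 1.21 ft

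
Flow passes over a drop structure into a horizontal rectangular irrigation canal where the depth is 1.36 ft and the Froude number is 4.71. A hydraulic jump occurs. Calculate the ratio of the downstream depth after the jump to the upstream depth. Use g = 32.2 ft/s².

Fr₁ = 4.71 (given).
By Bélanger, y₂/y₁ = ½[√(1 + 8Fr₁²) − 1] = ½[√178.5 − 1] = 6.18.

y₂/y₁ = 6.18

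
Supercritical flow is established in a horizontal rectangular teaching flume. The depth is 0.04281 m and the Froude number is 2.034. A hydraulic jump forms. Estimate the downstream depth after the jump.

Fr₁ = 2.034 (given).
Conjugate-depth relation: y₂/y₁ = ½[√(1 + 8Fr₁²) − 1] = ½[√34.097 − 1] = 2.420.
y₂ = 2.420 × 0.04281 = 0.1036 m.

y₂ = 0.1036 m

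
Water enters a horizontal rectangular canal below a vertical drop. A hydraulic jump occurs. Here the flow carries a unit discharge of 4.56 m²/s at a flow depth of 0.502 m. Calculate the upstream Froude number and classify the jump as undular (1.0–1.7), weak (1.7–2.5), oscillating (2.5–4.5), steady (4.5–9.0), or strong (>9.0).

Fr₁ = 4.09; oscillating jump

V₁ = q/y₁ = 4.56/0.502 = 9.08 m/s. Fr₁ = V₁/√(g·y₁) = 9.08/√(9.81×0.502) = 4.09.
Fr₁ = 4.09 lies in the oscillating range.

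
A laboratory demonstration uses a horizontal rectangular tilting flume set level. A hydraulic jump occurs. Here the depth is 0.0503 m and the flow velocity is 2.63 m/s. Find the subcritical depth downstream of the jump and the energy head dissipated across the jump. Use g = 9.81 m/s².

y₂ = 0.242 m; ΔE = 0.145 m

Fr₁ = V₁/√(g·y₁) = 2.63/√(9.81×0.0503) = 3.74.
From the momentum equation for a rectangular channel, y₂/y₁ = ½[√(1 + 8Fr₁²) − 1] = ½[√113.1 − 1] = 4.82.
y₂ = 4.82 × 0.0503 = 0.242 m.
Head loss: ΔE = (y₂ − y₁)³/(4y₁y₂) = (0.242 − 0.0503)³/(4×0.0503×0.242) = 0.00709/0.0488 = 0.145 m.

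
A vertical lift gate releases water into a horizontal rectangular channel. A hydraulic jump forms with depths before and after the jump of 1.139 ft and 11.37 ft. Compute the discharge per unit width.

q = 51.07 ft²/s

For a rectangular channel the momentum equation gives q² = ½·g·y₁·y₂·(y₁ + y₂) = ½×32.2×1.139×11.37×12.51 = 2608.
q = √2608 = 51.07 ft²/s.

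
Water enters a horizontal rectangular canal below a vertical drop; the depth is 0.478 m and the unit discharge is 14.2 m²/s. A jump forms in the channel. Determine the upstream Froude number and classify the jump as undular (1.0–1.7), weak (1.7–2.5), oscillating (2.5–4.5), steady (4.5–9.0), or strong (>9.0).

V₁ = q/y₁ = 14.2/0.478 = 29.7 m/s. Fr₁ = V₁/√(g·y₁) = 29.7/√(9.81×0.478) = 13.7.
Fr₁ = 13.7 lies in the strong range.

Fr₁ = 13.7; strong jump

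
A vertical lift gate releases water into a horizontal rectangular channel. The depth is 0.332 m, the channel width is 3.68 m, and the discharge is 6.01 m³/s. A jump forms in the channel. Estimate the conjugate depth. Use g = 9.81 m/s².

y₂ = 1.12 m

q = Q/b = 6.01/3.68 = 1.63 m²/s; V₁ = q/y₁ = 4.92 m/s. Fr₁ = V₁/√(g·y₁) = 2.73.
Bélanger equation: y₂/y₁ = ½[√(1 + 8Fr₁²) − 1] = ½[√60.44 − 1] = 3.39.
y₂ = 3.39 × 0.332 = 1.12 m.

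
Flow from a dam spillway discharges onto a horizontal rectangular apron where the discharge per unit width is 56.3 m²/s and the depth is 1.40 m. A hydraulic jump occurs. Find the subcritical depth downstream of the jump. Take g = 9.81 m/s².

y₂ = 20.8 m

V₁ = q/y₁ = 56.3/1.40 = 40.2 m/s. Fr₁ = V₁/√(g·y₁) = 40.2/√(9.81×1.40) = 10.9.
By Bélanger, y₂/y₁ = ½[√(1 + 8Fr₁²) − 1] = ½[√943.0 − 1] = 14.9.
y₂ = 14.9 × 1.40 = 20.8 m.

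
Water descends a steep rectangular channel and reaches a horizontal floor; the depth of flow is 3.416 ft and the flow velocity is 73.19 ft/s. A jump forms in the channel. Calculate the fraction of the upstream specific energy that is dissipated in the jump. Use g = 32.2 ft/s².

Fr₁ = V₁/√(g·y₁) = 73.19/√(32.2×3.416) = 6.979.
From the momentum equation for a rectangular channel, y₂/y₁ = ½[√(1 + 8Fr₁²) − 1] = ½[√390.60 − 1] = 9.382.
y₂ = 9.382 × 3.416 = 32.05 ft.
E₁ = y₁ + V₁²/2g = 86.60 ft. ΔE = (y₂ − y₁)³/(4y₁y₂) = 53.60 ft. ΔE/E₁ = 53.60/86.60 = 0.619.

ΔE/E₁ = 0.619 (61.9%)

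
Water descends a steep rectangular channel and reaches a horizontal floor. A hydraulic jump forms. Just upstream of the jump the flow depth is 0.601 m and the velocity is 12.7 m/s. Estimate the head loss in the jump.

Fr₁ = V₁/√(g·y₁) = 12.7/√(9.81×0.601) = 5.23.
Conjugate-depth relation: y₂/y₁ = ½[√(1 + 8Fr₁²) − 1] = ½[√219.9 − 1] = 6.91.
y₂ = 6.91 × 0.601 = 4.16 m.
q = V₁·y₁ = 12.7 × 0.601 = 7.63 m²/s. V₂ = q/y₂ = 7.63/4.16 = 1.84 m/s. E₁ = y₁ + V₁²/2g = 8.82 m; E₂ = y₂ + V₂²/2g = 4.33 m. ΔE = E₁ − E₂ = 4.49 m.

ΔE = 4.49 m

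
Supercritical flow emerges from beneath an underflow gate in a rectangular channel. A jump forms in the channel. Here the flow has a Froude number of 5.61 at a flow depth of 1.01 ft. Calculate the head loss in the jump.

ΔE = 9.09 ft

Fr₁ = 5.61 (given).
Bélanger equation: y₂/y₁ = ½[√(1 + 8Fr₁²) − 1] = ½[√252.8 − 1] = 7.45.
y₂ = 7.45 × 1.01 = 7.52 ft.
V₁ = Fr₁·√(g·y₁) = 5.61×√(32.2×1.01) = 32.0 ft/s; q = V₁·y₁ = 32.3 ft²/s. V₂ = q/y₂ = 32.3/7.52 = 4.29 ft/s. E₁ = y₁ + V₁²/2g = 16.9 ft; E₂ = y₂ + V₂²/2g = 7.81 ft. ΔE = E₁ − E₂ = 9.09 ft.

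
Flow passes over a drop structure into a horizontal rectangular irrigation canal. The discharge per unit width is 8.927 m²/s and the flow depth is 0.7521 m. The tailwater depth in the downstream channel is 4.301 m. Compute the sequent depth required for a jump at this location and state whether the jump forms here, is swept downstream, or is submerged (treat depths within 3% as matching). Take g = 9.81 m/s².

V₁ = q/y₁ = 8.927/0.7521 = 11.87 m/s. Fr₁ = V₁/√(g·y₁) = 11.87/√(9.81×0.7521) = 4.370.
Sequent-depth ratio: y₂/y₁ = ½[√(1 + 8Fr₁²) − 1] = ½[√153.76 − 1] = 5.700.
y₂ = 5.700 × 0.7521 = 4.287 m.
Tailwater y_tw = 4.301 m: y_tw ≈ y₂, so the jump forms here.

y₂ = 4.287 m; the jump forms here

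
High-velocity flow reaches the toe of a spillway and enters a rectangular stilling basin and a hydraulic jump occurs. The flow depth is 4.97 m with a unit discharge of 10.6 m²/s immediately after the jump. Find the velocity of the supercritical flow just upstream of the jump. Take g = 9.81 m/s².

V₁ = 13.3 m/s

V₂ = q/y₂ = 10.6/4.97 = 2.13 m/s; Fr₂ = V₂/√(g·y₂) = 0.305.
Since the conjugate-depth ratio holds either way, y₁/y₂ = ½[√(1 + 8Fr₂²) − 1] = ½[√1.746 − 1] = 0.161.
y₁ = 0.161 × 4.97 = 0.799 m.
V₁ = q/y₁ = 10.6/0.799 = 13.3 m/s.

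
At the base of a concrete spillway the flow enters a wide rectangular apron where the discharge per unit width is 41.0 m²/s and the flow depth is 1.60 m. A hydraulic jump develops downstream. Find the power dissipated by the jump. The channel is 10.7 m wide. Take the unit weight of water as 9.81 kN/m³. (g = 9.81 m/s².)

V₁ = q/y₁ = 41.0/1.60 = 25.6 m/s. Fr₁ = V₁/√(g·y₁) = 25.6/√(9.81×1.60) = 6.47.
Sequent-depth ratio: y₂/y₁ = ½[√(1 + 8Fr₁²) − 1] = ½[√335.7 − 1] = 8.66.
y₂ = 8.66 × 1.60 = 13.9 m.
Head loss: ΔE = (y₂ − y₁)³/(4y₁y₂) = (13.9 − 1.60)³/(4×1.60×13.9) = 1842/88.7 = 20.8 m.
Q = q·b = 41.0 × 10.7 = 439 m³/s. P = γ·Q·ΔE = 9.81 × 439 × 20.8 = 89363 kW.

P = 89363 kW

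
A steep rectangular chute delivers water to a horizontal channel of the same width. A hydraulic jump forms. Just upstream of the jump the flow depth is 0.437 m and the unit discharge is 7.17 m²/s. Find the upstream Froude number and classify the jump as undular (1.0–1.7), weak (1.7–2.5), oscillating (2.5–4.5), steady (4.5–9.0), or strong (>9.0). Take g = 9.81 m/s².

V₁ = q/y₁ = 7.17/0.437 = 16.4 m/s. Fr₁ = V₁/√(g·y₁) = 16.4/√(9.81×0.437) = 7.92.
Fr₁ = 7.92 lies in the steady range.

Fr₁ = 7.92; steady jump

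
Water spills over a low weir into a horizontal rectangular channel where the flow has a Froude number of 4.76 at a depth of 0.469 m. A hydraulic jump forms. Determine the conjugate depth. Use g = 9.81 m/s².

y₂ = 2.93 m

Fr₁ = 4.76 (given).
Bélanger equation: y₂/y₁ = ½[√(1 + 8Fr₁²) − 1] = ½[√182.3 − 1] = 6.25.
y₂ = 6.25 × 0.469 = 2.93 m.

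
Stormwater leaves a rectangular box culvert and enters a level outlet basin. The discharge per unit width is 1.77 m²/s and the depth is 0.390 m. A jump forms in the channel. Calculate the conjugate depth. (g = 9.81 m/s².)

V₁ = q/y₁ = 1.77/0.390 = 4.54 m/s. Fr₁ = V₁/√(g·y₁) = 4.54/√(9.81×0.390) = 2.32.
Conjugate-depth relation: y₂/y₁ = ½[√(1 + 8Fr₁²) − 1] = ½[√44.07 − 1] = 2.82.
y₂ = 2.82 × 0.390 = 1.10 m.

y₂ = 1.10 m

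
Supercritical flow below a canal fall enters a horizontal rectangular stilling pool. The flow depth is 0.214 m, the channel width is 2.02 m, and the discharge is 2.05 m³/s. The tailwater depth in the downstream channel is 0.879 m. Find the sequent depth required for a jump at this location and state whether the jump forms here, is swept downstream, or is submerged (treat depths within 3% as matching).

q = Q/b = 2.05/2.02 = 1.01 m²/s; V₁ = q/y₁ = 4.74 m/s. Fr₁ = V₁/√(g·y₁) = 3.27.
Bélanger equation: y₂/y₁ = ½[√(1 + 8Fr₁²) − 1] = ½[√86.70 − 1] = 4.16.
y₂ = 4.16 × 0.214 = 0.889 m.
Tailwater y_tw = 0.879 m: y_tw ≈ y₂, so the jump forms here.

y₂ = 0.889 m; the jump forms here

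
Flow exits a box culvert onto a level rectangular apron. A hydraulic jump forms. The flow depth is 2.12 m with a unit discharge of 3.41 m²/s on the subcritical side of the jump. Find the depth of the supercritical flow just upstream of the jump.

y₁ = 0.437 m

V₂ = q/y₂ = 3.41/2.12 = 1.61 m/s; Fr₂ = V₂/√(g·y₂) = 0.353.
Applying the sequent-depth relation in reverse, y₁/y₂ = ½[√(1 + 8Fr₂²) − 1] = ½[√1.995 − 1] = 0.206.
y₁ = 0.206 × 2.12 = 0.437 m.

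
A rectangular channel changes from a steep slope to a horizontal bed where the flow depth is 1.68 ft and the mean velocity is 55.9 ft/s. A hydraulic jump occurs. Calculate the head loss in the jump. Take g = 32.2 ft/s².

Fr₁ = V₁/√(g·y₁) = 55.9/√(32.2×1.68) = 7.60.
Conjugate-depth relation: y₂/y₁ = ½[√(1 + 8Fr₁²) − 1] = ½[√463.1 − 1] = 10.3.
y₂ = 10.3 × 1.68 = 17.2 ft.
Head loss: ΔE = (y₂ − y₁)³/(4y₁y₂) = (17.2 − 1.68)³/(4×1.68×17.2) = 3765/116 = 32.5 ft.

ΔE = 32.5 ft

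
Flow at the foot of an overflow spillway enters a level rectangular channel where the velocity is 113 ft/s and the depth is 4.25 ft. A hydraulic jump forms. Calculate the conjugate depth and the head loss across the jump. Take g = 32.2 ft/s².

y₂ = 56.0 ft; ΔE = 145 ft

Fr₁ = V₁/√(g·y₁) = 113/√(32.2×4.25) = 9.66.
Sequent-depth ratio: y₂/y₁ = ½[√(1 + 8Fr₁²) − 1] = ½[√747.5 − 1] = 13.2.
y₂ = 13.2 × 4.25 = 56.0 ft.
Head loss: ΔE = (y₂ − y₁)³/(4y₁y₂) = (56.0 − 4.25)³/(4×4.25×56.0) = 138362/952 = 145 ft.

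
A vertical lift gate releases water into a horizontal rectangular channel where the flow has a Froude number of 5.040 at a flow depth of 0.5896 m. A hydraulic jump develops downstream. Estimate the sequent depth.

y₂ = 3.918 m

Fr₁ = 5.040 (given).
Sequent-depth ratio: y₂/y₁ = ½[√(1 + 8Fr₁²) − 1] = ½[√204.21 − 1] = 6.645.
y₂ = 6.645 × 0.5896 = 3.918 m.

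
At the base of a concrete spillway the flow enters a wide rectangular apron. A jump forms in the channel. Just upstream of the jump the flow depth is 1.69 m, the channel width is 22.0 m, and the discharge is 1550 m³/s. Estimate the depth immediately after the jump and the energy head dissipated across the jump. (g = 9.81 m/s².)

y₂ = 23.6 m; ΔE = 66.2 m

q = Q/b = 1550/22.0 = 70.5 m²/s; V₁ = q/y₁ = 41.7 m/s. Fr₁ = V₁/√(g·y₁) = 10.2.
Bélanger equation: y₂/y₁ = ½[√(1 + 8Fr₁²) − 1] = ½[√839.6 − 1] = 14.0.
y₂ = 14.0 × 1.69 = 23.6 m.
V₂ = q/y₂ = 70.5/23.6 = 2.98 m/s. E₁ = y₁ + V₁²/2g = 90.3 m; E₂ = y₂ + V₂²/2g = 24.1 m. ΔE = E₁ − E₂ = 66.2 m.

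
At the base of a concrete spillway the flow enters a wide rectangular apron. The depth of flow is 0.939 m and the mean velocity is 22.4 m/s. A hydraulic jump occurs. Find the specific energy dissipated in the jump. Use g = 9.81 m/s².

Fr₁ = V₁/√(g·y₁) = 22.4/√(9.81×0.939) = 7.38.
Sequent-depth ratio: y₂/y₁ = ½[√(1 + 8Fr₁²) − 1] = ½[√436.8 − 1] = 9.95.
y₂ = 9.95 × 0.939 = 9.34 m.
Head loss: ΔE = (y₂ − y₁)³/(4y₁y₂) = (9.34 − 0.939)³/(4×0.939×9.34) = 593/35.1 = 16.9 m.

ΔE = 16.9 m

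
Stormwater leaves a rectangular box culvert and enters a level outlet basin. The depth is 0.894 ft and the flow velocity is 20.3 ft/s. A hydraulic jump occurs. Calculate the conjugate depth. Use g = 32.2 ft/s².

y₂ = 4.36 ft

Fr₁ = V₁/√(g·y₁) = 20.3/√(32.2×0.894) = 3.78.
Conjugate-depth relation: y₂/y₁ = ½[√(1 + 8Fr₁²) − 1] = ½[√115.5 − 1] = 4.87.
y₂ = 4.87 × 0.894 = 4.36 ft.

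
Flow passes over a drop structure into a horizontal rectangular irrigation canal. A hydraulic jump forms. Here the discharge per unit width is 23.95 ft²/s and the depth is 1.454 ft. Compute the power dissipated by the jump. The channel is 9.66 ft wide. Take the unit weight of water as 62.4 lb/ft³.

V₁ = q/y₁ = 23.95/1.454 = 16.47 ft/s. Fr₁ = V₁/√(g·y₁) = 16.47/√(32.2×1.454) = 2.407.
Sequent-depth ratio: y₂/y₁ = ½[√(1 + 8Fr₁²) − 1] = ½[√47.361 − 1] = 2.941.
y₂ = 2.941 × 1.454 = 4.276 ft.
V₂ = q/y₂ = 23.95/4.276 = 5.601 ft/s. E₁ = y₁ + V₁²/2g = 5.667 ft; E₂ = y₂ + V₂²/2g = 4.763 ft. ΔE = E₁ − E₂ = 0.9038 ft.
Q = q·b = 23.95 × 9.66 = 231.4 cfs. P = γ·Q·ΔE/550 = 62.4 × 231.4 × 0.9038 / 550 = 23.72 hp.

P = 23.72 hp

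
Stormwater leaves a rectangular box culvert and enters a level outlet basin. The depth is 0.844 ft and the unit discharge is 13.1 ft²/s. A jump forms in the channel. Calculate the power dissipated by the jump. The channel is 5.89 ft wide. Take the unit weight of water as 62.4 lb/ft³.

V₁ = q/y₁ = 13.1/0.844 = 15.5 ft/s. Fr₁ = V₁/√(g·y₁) = 15.5/√(32.2×0.844) = 2.98.
By Bélanger, y₂/y₁ = ½[√(1 + 8Fr₁²) − 1] = ½[√71.92 − 1] = 3.74.
y₂ = 3.74 × 0.844 = 3.16 ft.
Head loss: ΔE = (y₂ − y₁)³/(4y₁y₂) = (3.16 − 0.844)³/(4×0.844×3.16) = 12.4/10.7 = 1.16 ft.
Q = q·b = 13.1 × 5.89 = 77.2 cfs. P = γ·Q·ΔE/550 = 62.4 × 77.2 × 1.16 / 550 = 10.2 hp.

P = 10.2 hp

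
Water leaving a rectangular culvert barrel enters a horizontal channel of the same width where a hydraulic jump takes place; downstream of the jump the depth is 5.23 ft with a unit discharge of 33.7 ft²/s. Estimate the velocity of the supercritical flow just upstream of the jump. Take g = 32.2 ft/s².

V₁ = 17.8 ft/s

V₂ = q/y₂ = 33.7/5.23 = 6.44 ft/s; Fr₂ = V₂/√(g·y₂) = 0.497.
From the momentum equation (using Fr₂), y₁/y₂ = ½[√(1 + 8Fr₂²) − 1] = ½[√2.972 − 1] = 0.362.
y₁ = 0.362 × 5.23 = 1.89 ft.
V₁ = q/y₁ = 33.7/1.89 = 17.8 ft/s.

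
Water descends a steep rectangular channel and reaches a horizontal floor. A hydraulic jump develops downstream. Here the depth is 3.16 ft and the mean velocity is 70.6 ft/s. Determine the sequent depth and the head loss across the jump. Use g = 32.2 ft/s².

Fr₁ = V₁/√(g·y₁) = 70.6/√(32.2×3.16) = 7.00.
By Bélanger, y₂/y₁ = ½[√(1 + 8Fr₁²) − 1] = ½[√392.9 − 1] = 9.41.
y₂ = 9.41 × 3.16 = 29.7 ft.
q = V₁·y₁ = 70.6 × 3.16 = 223 ft²/s. V₂ = q/y₂ = 223/29.7 = 7.50 ft/s. E₁ = y₁ + V₁²/2g = 80.6 ft; E₂ = y₂ + V₂²/2g = 30.6 ft. ΔE = E₁ − E₂ = 49.9 ft.

y₂ = 29.7 ft; ΔE = 49.9 ft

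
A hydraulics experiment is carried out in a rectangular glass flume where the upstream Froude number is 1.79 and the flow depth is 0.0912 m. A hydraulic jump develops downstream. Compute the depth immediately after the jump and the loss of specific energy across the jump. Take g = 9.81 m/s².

Fr₁ = 1.79 (given).
Conjugate-depth relation: y₂/y₁ = ½[√(1 + 8Fr₁²) − 1] = ½[√26.63 − 1] = 2.08.
y₂ = 2.08 × 0.0912 = 0.190 m.
Head loss: ΔE = (y₂ − y₁)³/(4y₁y₂) = (0.190 − 0.0912)³/(4×0.0912×0.190) = 0.000956/0.0692 = 0.0138 m.

y₂ = 0.190 m; ΔE = 0.0138 m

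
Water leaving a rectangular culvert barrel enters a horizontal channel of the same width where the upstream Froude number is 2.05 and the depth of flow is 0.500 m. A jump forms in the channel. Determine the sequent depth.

y₂ = 1.22 m

Fr₁ = 2.05 (given).
From the momentum equation for a rectangular channel, y₂/y₁ = ½[√(1 + 8Fr₁²) − 1] = ½[√34.62 − 1] = 2.44.
y₂ = 2.44 × 0.500 = 1.22 m.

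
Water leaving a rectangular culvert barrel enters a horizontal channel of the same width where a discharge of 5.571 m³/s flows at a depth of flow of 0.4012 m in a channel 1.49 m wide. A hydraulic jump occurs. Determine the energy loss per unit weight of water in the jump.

q = Q/b = 5.571/1.49 = 3.739 m²/s; V₁ = q/y₁ = 9.319 m/s. Fr₁ = V₁/√(g·y₁) = 4.698.
By Bélanger, y₂/y₁ = ½[√(1 + 8Fr₁²) − 1] = ½[√177.54 − 1] = 6.162.
y₂ = 6.162 × 0.4012 = 2.472 m.
Head loss: ΔE = (y₂ − y₁)³/(4y₁y₂) = (2.472 − 0.4012)³/(4×0.4012×2.472) = 8.883/3.967 = 2.239 m.

ΔE = 2.239 m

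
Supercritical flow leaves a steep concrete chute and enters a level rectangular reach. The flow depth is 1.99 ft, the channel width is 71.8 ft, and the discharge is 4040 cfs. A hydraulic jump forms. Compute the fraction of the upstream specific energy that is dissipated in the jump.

ΔE/E₁ = 0.333 (33.3%)

q = Q/b = 4040/71.8 = 56.3 ft²/s; V₁ = q/y₁ = 28.3 ft/s. Fr₁ = V₁/√(g·y₁) = 3.53.
By Bélanger, y₂/y₁ = ½[√(1 + 8Fr₁²) − 1] = ½[√100.8 − 1] = 4.52.
y₂ = 4.52 × 1.99 = 9.00 ft.
E₁ = y₁ + V₁²/2g = 14.4 ft. ΔE = (y₂ − y₁)³/(4y₁y₂) = 4.80 ft. ΔE/E₁ = 4.80/14.4 = 0.333.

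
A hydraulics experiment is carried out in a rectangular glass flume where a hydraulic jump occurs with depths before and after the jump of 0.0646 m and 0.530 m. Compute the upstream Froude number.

For a rectangular channel the momentum equation gives q² = ½·g·y₁·y₂·(y₁ + y₂) = ½×9.81×0.0646×0.530×0.595 = 0.0999.
q = √0.0999 = 0.316 m²/s.
V₁ = q/y₁ = 4.89 m/s; Fr₁ = V₁/√(g·y₁) = 6.14.

Fr₁ = 6.14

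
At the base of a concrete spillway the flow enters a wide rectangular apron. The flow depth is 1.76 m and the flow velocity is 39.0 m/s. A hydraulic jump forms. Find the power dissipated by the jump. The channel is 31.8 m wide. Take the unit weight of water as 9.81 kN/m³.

Fr₁ = V₁/√(g·y₁) = 39.0/√(9.81×1.76) = 9.39.
By Bélanger, y₂/y₁ = ½[√(1 + 8Fr₁²) − 1] = ½[√705.8 − 1] = 12.8.
y₂ = 12.8 × 1.76 = 22.5 m.
q = V₁·y₁ = 39.0 × 1.76 = 68.6 m²/s. V₂ = q/y₂ = 68.6/22.5 = 3.05 m/s. E₁ = y₁ + V₁²/2g = 79.3 m; E₂ = y₂ + V₂²/2g = 23.0 m. ΔE = E₁ − E₂ = 56.3 m.
Q = q·b = 68.6 × 31.8 = 2183 m³/s. P = γ·Q·ΔE = 9.81 × 2183 × 56.3 = 1205763 kW.

P = 1205763 kW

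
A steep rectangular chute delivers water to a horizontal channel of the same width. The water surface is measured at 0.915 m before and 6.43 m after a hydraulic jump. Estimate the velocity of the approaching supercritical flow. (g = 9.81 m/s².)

V₁ = 15.9 m/s

For a rectangular channel the momentum equation gives q² = ½·g·y₁·y₂·(y₁ + y₂) = ½×9.81×0.915×6.43×7.34 = 212.
q = √212 = 14.6 m²/s.
V₁ = q/y₁ = 14.6/0.915 = 15.9 m/s.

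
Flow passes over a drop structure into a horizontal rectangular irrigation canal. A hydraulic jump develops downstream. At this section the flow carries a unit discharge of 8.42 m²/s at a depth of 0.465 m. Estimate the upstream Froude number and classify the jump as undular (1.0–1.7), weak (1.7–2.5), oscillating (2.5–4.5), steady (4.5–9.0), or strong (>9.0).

Fr₁ = 8.48; steady jump

V₁ = q/y₁ = 8.42/0.465 = 18.1 m/s. Fr₁ = V₁/√(g·y₁) = 18.1/√(9.81×0.465) = 8.48.
Fr₁ = 8.48 lies in the steady range.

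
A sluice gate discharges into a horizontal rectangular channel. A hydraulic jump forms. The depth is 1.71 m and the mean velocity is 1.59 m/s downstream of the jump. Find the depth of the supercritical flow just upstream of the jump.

Fr₂ = V₂/√(g·y₂) = 1.59/√(9.81×1.71) = 0.388.
The Bélanger relation is symmetric: y₁/y₂ = ½[√(1 + 8Fr₂²) − 1] = ½[√2.206 − 1] = 0.243.
y₁ = 0.243 × 1.71 = 0.415 m.

y₁ = 0.415 m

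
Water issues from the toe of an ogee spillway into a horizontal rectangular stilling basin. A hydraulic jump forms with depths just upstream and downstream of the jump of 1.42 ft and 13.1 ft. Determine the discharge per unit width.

q = 65.9 ft²/s

For a rectangular channel the momentum equation gives q² = ½·g·y₁·y₂·(y₁ + y₂) = ½×32.2×1.42×13.1×14.5 = 4349.
q = √4349 = 65.9 ft²/s.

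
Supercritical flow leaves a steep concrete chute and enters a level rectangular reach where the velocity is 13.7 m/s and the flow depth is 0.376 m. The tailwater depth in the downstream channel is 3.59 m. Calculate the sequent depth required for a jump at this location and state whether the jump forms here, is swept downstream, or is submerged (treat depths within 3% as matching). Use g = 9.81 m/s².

Fr₁ = V₁/√(g·y₁) = 13.7/√(9.81×0.376) = 7.13.
Conjugate-depth relation: y₂/y₁ = ½[√(1 + 8Fr₁²) − 1] = ½[√408.1 − 1] = 9.60.
y₂ = 9.60 × 0.376 = 3.61 m.
Tailwater y_tw = 3.59 m: y_tw ≈ y₂, so the jump forms here.

y₂ = 3.61 m; the jump forms here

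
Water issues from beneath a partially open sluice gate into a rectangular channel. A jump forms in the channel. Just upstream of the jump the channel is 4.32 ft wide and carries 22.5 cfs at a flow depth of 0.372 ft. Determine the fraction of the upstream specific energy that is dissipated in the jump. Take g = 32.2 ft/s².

ΔE/E₁ = 0.397 (39.7%)

q = Q/b = 22.5/4.32 = 5.21 ft²/s; V₁ = q/y₁ = 14.0 ft/s. Fr₁ = V₁/√(g·y₁) = 4.05.
Sequent-depth ratio: y₂/y₁ = ½[√(1 + 8Fr₁²) − 1] = ½[√131.9 − 1] = 5.24.
y₂ = 5.24 × 0.372 = 1.95 ft.
E₁ = y₁ + V₁²/2g = 3.42 ft. ΔE = (y₂ − y₁)³/(4y₁y₂) = 1.35 ft. ΔE/E₁ = 1.35/3.42 = 0.397.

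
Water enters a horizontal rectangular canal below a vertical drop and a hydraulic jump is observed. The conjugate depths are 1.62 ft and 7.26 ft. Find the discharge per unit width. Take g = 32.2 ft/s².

q = 41.0 ft²/s

For a rectangular channel the momentum equation gives q² = ½·g·y₁·y₂·(y₁ + y₂) = ½×32.2×1.62×7.26×8.88 = 1681.
q = √1681 = 41.0 ft²/s.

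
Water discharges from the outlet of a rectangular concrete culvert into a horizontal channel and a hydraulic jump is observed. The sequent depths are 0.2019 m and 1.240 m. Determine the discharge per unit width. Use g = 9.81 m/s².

For a rectangular channel the momentum equation gives q² = ½·g·y₁·y₂·(y₁ + y₂) = ½×9.81×0.2019×1.240×1.442 = 1.771.
q = √1.771 = 1.331 m²/s.

q = 1.331 m²/s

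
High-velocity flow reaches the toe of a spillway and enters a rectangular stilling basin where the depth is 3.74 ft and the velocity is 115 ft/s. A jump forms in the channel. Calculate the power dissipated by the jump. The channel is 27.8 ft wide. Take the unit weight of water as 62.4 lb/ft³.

Fr₁ = V₁/√(g·y₁) = 115/√(32.2×3.74) = 10.5.
Sequent-depth ratio: y₂/y₁ = ½[√(1 + 8Fr₁²) − 1] = ½[√879.5 − 1] = 14.3.
y₂ = 14.3 × 3.74 = 53.6 ft.
Head loss: ΔE = (y₂ − y₁)³/(4y₁y₂) = (53.6 − 3.74)³/(4×3.74×53.6) = 123867/802 = 155 ft.
q = V₁·y₁ = 115 × 3.74 = 430 ft²/s. Q = q·b = 430 × 27.8 = 11957 cfs. P = γ·Q·ΔE/550 = 62.4 × 11957 × 155 / 550 = 209599 hp.

P = 209599 hp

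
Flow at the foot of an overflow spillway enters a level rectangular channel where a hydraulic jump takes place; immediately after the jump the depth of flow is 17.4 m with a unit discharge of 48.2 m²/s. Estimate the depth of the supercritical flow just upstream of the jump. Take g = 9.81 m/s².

y₁ = 1.44 m

V₂ = q/y₂ = 48.2/17.4 = 2.77 m/s; Fr₂ = V₂/√(g·y₂) = 0.212.
The Bélanger relation is symmetric: y₁/y₂ = ½[√(1 + 8Fr₂²) − 1] = ½[√1.360 − 1] = 0.0830.
y₁ = 0.0830 × 17.4 = 1.44 m.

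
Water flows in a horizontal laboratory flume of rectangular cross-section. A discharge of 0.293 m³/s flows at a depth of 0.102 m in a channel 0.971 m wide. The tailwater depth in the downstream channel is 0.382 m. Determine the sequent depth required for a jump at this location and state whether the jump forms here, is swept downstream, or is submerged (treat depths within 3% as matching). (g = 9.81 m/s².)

q = Q/b = 0.293/0.971 = 0.302 m²/s; V₁ = q/y₁ = 2.96 m/s. Fr₁ = V₁/√(g·y₁) = 2.96.
By Bélanger, y₂/y₁ = ½[√(1 + 8Fr₁²) − 1] = ½[√70.97 − 1] = 3.71.
y₂ = 3.71 × 0.102 = 0.379 m.
Tailwater y_tw = 0.382 m: y_tw ≈ y₂, so the jump forms here.

y₂ = 0.379 m; the jump forms here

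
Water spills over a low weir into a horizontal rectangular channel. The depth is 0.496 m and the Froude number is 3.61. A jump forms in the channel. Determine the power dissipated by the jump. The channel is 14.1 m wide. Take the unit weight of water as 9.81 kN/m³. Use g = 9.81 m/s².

P = 700 kW

Fr₁ = 3.61 (given).
Bélanger equation: y₂/y₁ = ½[√(1 + 8Fr₁²) − 1] = ½[√105.3 − 1] = 4.63.
y₂ = 4.63 × 0.496 = 2.30 m.
V₁ = Fr₁·√(g·y₁) = 3.61×√(9.81×0.496) = 7.96 m/s; q = V₁·y₁ = 3.95 m²/s. V₂ = q/y₂ = 3.95/2.30 = 1.72 m/s. E₁ = y₁ + V₁²/2g = 3.73 m; E₂ = y₂ + V₂²/2g = 2.45 m. ΔE = E₁ − E₂ = 1.28 m.
Q = q·b = 3.95 × 14.1 = 55.7 m³/s. P = γ·Q·ΔE = 9.81 × 55.7 × 1.28 = 700 kW.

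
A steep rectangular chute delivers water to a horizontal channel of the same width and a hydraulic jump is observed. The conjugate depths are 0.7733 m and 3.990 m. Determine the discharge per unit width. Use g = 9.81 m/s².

For a rectangular channel the momentum equation gives q² = ½·g·y₁·y₂·(y₁ + y₂) = ½×9.81×0.7733×3.990×4.763 = 72.09.
q = √72.09 = 8.491 m²/s.

q = 8.491 m²/s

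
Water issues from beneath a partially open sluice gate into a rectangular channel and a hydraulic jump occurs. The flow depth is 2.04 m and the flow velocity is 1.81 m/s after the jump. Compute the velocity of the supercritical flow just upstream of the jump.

V₁ = 6.96 m/s

Fr₂ = V₂/√(g·y₂) = 1.81/√(9.81×2.04) = 0.405.
The Bélanger relation is symmetric: y₁/y₂ = ½[√(1 + 8Fr₂²) − 1] = ½[√2.310 − 1] = 0.260.
y₁ = 0.260 × 2.04 = 0.530 m.
V₁ = q/y₁ = 3.69/0.530 = 6.96 m/s.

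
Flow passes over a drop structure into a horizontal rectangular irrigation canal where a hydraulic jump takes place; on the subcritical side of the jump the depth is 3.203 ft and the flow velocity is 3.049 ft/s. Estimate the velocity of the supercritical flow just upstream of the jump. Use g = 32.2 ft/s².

Fr₂ = V₂/√(g·y₂) = 3.049/√(32.2×3.203) = 0.3002.
Since the conjugate-depth ratio holds either way, y₁/y₂ = ½[√(1 + 8Fr₂²) − 1] = ½[√1.7211 − 1] = 0.1560.
y₁ = 0.1560 × 3.203 = 0.4995 ft.
V₁ = q/y₁ = 9.766/0.4995 = 19.55 ft/s.

V₁ = 19.55 ft/s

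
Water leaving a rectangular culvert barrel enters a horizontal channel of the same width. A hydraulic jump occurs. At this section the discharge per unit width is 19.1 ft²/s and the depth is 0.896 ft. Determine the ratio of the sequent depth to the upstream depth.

y₂/y₁ = 5.13

V₁ = q/y₁ = 19.1/0.896 = 21.3 ft/s. Fr₁ = V₁/√(g·y₁) = 21.3/√(32.2×0.896) = 3.97.
By Bélanger, y₂/y₁ = ½[√(1 + 8Fr₁²) − 1] = ½[√127.0 − 1] = 5.13.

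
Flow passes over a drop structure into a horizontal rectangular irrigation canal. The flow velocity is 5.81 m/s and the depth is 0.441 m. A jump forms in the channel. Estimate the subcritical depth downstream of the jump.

Fr₁ = V₁/√(g·y₁) = 5.81/√(9.81×0.441) = 2.79.
From the momentum equation for a rectangular channel, y₂/y₁ = ½[√(1 + 8Fr₁²) − 1] = ½[√63.42 − 1] = 3.48.
y₂ = 3.48 × 0.441 = 1.54 m.

y₂ = 1.54 m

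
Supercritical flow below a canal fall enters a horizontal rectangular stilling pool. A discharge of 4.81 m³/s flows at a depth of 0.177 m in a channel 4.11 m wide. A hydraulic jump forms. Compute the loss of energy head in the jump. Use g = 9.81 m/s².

ΔE = 1.18 m

q = Q/b = 4.81/4.11 = 1.17 m²/s; V₁ = q/y₁ = 6.61 m/s. Fr₁ = V₁/√(g·y₁) = 5.02.
By Bélanger, y₂/y₁ = ½[√(1 + 8Fr₁²) − 1] = ½[√202.4 − 1] = 6.61.
y₂ = 6.61 × 0.177 = 1.17 m.
Head loss: ΔE = (y₂ − y₁)³/(4y₁y₂) = (1.17 − 0.177)³/(4×0.177×1.17) = 0.981/0.829 = 1.18 m.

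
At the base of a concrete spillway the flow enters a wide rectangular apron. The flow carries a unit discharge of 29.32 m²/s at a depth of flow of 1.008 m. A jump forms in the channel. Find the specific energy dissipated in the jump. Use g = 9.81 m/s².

V₁ = q/y₁ = 29.32/1.008 = 29.09 m/s. Fr₁ = V₁/√(g·y₁) = 29.09/√(9.81×1.008) = 9.250.
Conjugate-depth relation: y₂/y₁ = ½[√(1 + 8Fr₁²) − 1] = ½[√685.49 − 1] = 12.59.
y₂ = 12.59 × 1.008 = 12.69 m.
V₂ = q/y₂ = 29.32/12.69 = 2.310 m/s. E₁ = y₁ + V₁²/2g = 44.13 m; E₂ = y₂ + V₂²/2g = 12.96 m. ΔE = E₁ − E₂ = 31.17 m.

ΔE = 31.17 m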